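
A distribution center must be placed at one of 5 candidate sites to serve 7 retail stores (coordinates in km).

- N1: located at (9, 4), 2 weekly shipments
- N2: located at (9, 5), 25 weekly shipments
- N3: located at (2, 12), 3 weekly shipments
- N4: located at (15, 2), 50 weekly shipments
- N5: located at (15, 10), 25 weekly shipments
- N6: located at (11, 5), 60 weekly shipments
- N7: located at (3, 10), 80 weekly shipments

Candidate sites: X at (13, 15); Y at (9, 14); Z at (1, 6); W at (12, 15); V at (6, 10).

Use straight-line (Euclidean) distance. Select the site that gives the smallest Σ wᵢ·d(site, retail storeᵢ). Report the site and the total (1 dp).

Total weighted distance at each candidate:
  X (13, 15): total = 2625.5
  Y (9, 14): total = 2248.0
  Z (1, 6): total = 2289.1
  W (12, 15): total = 2554.6
  V (6, 10): total = 1664.0
Minimum is at V with total 1664.0 km.

V, total 1664.0 km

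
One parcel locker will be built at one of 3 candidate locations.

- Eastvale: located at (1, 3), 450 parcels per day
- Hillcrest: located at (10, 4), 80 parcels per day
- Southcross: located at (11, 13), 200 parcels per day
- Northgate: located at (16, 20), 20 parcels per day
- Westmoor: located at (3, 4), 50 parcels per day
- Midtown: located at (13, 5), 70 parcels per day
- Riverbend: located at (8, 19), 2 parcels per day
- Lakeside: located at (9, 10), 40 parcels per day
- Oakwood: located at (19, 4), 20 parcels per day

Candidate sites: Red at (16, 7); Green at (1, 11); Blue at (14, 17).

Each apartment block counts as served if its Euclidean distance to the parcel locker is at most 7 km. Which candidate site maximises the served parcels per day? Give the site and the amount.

Coverage radius r = 7 km; a point is covered iff (Δx)²+(Δy)² ≤ 7² = 49.
  Red (16, 7): covers {Hillcrest, Midtown, Oakwood} → 170
  Green (1, 11): covers {none} → 0
  Blue (14, 17): covers {Southcross, Northgate, Riverbend} → 222
Maximum coverage at Blue: 222 parcels per day.

Blue, covering 222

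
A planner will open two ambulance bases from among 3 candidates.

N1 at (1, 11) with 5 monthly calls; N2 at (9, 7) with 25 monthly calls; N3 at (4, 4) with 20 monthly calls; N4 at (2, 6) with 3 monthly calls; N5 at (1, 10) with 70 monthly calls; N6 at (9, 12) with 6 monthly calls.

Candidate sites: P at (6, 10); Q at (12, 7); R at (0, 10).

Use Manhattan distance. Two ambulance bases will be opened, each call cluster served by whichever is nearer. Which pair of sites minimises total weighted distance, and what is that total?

{Q, R}, total 421

Evaluate every pair (each demand assigned to the nearer of the two):
  {Q, R}: total = 421
  {P, R}: total = 438
  {P, Q}: total = 669
Best pair: {Q, R} with total 421.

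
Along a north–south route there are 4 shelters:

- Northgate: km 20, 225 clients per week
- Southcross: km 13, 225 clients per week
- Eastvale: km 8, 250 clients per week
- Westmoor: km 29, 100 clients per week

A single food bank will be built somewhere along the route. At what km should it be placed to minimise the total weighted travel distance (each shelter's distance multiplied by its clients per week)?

x = 13

For a sum of weighted absolute distances on a line, the optimum is the weighted median (not the mean). Total weight W = 800; half-weight = 400.
Sort by position and accumulate weight:
  km 8 (Eastvale, w=250) → cum 250
  km 13 (Southcross, w=225) → cum 475  ≥ 400 → median here
  km 20 (Northgate, w=225) → cum 700
  km 29 (Westmoor, w=100) → cum 800
Optimal location: km 13.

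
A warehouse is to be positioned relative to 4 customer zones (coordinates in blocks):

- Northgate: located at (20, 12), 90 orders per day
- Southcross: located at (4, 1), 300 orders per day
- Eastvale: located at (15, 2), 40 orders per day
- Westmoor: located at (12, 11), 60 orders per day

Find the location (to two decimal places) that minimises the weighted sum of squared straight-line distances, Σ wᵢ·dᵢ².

The minimiser of Σwᵢ‖p−pᵢ‖² is the weighted centroid p* = (Σwᵢpᵢ)/(Σwᵢ).
Σwᵢ = 490.
Σwᵢxᵢ = 90·20 + 300·4 + 40·15 + 60·12 = 4320.
Σwᵢyᵢ = 90·12 + 300·1 + 40·2 + 60·11 = 2120.
x* = 4320/490 = 8.82, y* = 2120/490 = 4.33.

(8.82, 4.33)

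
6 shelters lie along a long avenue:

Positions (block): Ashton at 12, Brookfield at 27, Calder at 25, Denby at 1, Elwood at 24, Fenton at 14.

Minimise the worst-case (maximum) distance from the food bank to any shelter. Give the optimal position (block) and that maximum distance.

The 1-center on a line is the midpoint of the two extreme points: leftmost at 1, rightmost at 27.
Optimal location = (1 + 27)/2 = 14; maximum distance = (27 − 1)/2 = 13.

location 14, max distance 13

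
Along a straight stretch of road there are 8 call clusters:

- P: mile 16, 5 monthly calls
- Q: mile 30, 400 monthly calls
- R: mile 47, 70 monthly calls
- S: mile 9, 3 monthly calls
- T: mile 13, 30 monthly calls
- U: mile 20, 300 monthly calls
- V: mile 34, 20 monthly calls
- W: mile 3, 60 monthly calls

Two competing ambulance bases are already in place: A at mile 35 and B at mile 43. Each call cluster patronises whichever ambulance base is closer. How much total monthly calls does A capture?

The indifferent point is the midpoint (35+43)/2 = 39; call clusters left of it (closer to A at 35) go to A, those right go to B.
  W at 3 (w=60) → A
  S at 9 (w=3) → A
  T at 13 (w=30) → A
  P at 16 (w=5) → A
  U at 20 (w=300) → A
  Q at 30 (w=400) → A
  V at 34 (w=20) → A
  R at 47 (w=70) → B
A captures 818; B captures 70.

818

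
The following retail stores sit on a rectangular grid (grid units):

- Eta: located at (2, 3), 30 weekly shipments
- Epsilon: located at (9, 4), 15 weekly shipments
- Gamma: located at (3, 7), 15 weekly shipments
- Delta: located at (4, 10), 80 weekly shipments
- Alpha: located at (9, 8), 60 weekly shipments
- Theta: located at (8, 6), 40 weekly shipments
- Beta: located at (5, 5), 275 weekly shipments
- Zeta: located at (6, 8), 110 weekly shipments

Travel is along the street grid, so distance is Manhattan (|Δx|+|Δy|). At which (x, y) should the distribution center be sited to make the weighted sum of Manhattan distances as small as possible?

Manhattan distance separates: Σwᵢ(|x−xᵢ|+|y−yᵢ|) = Σwᵢ|x−xᵢ| + Σwᵢ|y−yᵢ|, so x and y are optimised independently as 1-D weighted medians.
Total weight W = 625; half = 312.5.
x-coordinate, sorted with cumulative weight:
  x=2 (Eta, w=30) cum 30
  x=3 (Gamma, w=15) cum 45
  x=4 (Delta, w=80) cum 125
  x=5 (Beta, w=275) cum 400  ← median
  x=6 (Zeta, w=110) cum 510
  x=8 (Theta, w=40) cum 550
  x=9 (Epsilon, w=15) cum 565
  x=9 (Alpha, w=60) cum 625
⇒ x* = 5
y-coordinate, sorted with cumulative weight:
  y=3 (Eta, w=30) cum 30
  y=4 (Epsilon, w=15) cum 45
  y=5 (Beta, w=275) cum 320  ← median
  y=6 (Theta, w=40) cum 360
  y=7 (Gamma, w=15) cum 375
  y=8 (Alpha, w=60) cum 435
  y=8 (Zeta, w=110) cum 545
  y=10 (Delta, w=80) cum 625
⇒ y* = 5

(5, 5)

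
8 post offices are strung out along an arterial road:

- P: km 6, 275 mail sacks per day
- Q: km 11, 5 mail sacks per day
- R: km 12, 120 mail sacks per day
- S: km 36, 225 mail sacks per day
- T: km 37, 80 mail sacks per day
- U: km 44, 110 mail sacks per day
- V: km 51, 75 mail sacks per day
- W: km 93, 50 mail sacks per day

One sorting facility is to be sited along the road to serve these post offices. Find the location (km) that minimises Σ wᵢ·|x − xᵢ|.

x = 36

For a sum of weighted absolute distances on a line, the optimum is the weighted median (not the mean). Total weight W = 940; half-weight = 470.
Sort by position and accumulate weight:
  km 6 (P, w=275) → cum 275
  km 11 (Q, w=5) → cum 280
  km 12 (R, w=120) → cum 400
  km 36 (S, w=225) → cum 625  ≥ 470 → median here
  km 37 (T, w=80) → cum 705
  km 44 (U, w=110) → cum 815
  km 51 (V, w=75) → cum 890
  km 93 (W, w=50) → cum 940
Optimal location: km 36.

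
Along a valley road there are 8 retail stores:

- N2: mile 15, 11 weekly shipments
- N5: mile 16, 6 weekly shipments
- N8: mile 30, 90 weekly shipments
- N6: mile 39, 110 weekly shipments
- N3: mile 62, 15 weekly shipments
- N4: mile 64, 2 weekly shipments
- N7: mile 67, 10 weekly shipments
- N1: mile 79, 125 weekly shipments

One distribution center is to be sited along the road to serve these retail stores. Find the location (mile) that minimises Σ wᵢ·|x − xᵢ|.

For a sum of weighted absolute distances on a line, the optimum is the weighted median (not the mean). Total weight W = 369; half-weight = 184.5.
Sort by position and accumulate weight:
  mile 15 (N2, w=11) → cum 11
  mile 16 (N5, w=6) → cum 17
  mile 30 (N8, w=90) → cum 107
  mile 39 (N6, w=110) → cum 217  ≥ 184.5 → median here
  mile 62 (N3, w=15) → cum 232
  mile 64 (N4, w=2) → cum 234
  mile 67 (N7, w=10) → cum 244
  mile 79 (N1, w=125) → cum 369
Optimal location: mile 39.

x = 39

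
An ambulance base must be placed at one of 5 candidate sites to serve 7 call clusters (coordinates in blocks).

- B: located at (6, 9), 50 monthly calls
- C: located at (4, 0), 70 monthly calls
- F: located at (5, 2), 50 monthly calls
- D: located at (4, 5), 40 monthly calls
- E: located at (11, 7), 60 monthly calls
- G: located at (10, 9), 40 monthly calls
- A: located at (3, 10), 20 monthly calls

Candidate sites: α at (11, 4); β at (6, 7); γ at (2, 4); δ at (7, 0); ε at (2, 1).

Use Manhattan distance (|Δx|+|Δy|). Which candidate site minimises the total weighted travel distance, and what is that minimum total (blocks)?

Total weighted distance at each candidate:
  α (11, 4): total = 2690
  β (6, 7): total = 1850
  γ (2, 4): total = 2620
  δ (7, 0): total = 2650
  ε (2, 1): total = 2990
Minimum is at β with total 1850 blocks.

β, total 1850 blocks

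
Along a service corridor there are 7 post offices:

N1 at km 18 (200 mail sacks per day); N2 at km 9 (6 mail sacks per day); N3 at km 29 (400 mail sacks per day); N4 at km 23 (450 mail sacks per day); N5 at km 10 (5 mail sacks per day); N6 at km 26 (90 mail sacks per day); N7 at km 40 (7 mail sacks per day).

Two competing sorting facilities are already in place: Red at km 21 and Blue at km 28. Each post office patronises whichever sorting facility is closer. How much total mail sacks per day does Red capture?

661

The indifferent point is the midpoint (21+28)/2 = 24.5; post offices left of it (closer to Red at 21) go to Red, those right go to Blue.
  N2 at 9 (w=6) → Red
  N5 at 10 (w=5) → Red
  N1 at 18 (w=200) → Red
  N4 at 23 (w=450) → Red
  N6 at 26 (w=90) → Blue
  N3 at 29 (w=400) → Blue
  N7 at 40 (w=7) → Blue
Red captures 661; Blue captures 497.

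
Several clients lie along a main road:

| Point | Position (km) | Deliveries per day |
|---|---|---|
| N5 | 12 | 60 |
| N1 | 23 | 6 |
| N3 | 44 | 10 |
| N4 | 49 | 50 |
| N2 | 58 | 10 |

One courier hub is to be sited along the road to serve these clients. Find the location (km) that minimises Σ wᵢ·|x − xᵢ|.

For a sum of weighted absolute distances on a line, the optimum is the weighted median (not the mean). Total weight W = 136; half-weight = 68.
Sort by position and accumulate weight:
  km 12 (N5, w=60) → cum 60
  km 23 (N1, w=6) → cum 66
  km 44 (N3, w=10) → cum 76  ≥ 68 → median here
  km 49 (N4, w=50) → cum 126
  km 58 (N2, w=10) → cum 136
Optimal location: km 44.

x = 44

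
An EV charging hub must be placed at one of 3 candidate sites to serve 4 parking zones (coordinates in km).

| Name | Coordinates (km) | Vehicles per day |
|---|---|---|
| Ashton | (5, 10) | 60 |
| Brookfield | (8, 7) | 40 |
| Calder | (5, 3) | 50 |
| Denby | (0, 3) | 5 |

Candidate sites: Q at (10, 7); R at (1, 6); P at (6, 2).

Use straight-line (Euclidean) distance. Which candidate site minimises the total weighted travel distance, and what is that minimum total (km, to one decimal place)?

Total weighted distance at each candidate:
  Q (10, 7): total = 803.9
  R (1, 6): total = 888.1
  P (6, 2): total = 800.3
Minimum is at P with total 800.3 km.

P, total 800.3 km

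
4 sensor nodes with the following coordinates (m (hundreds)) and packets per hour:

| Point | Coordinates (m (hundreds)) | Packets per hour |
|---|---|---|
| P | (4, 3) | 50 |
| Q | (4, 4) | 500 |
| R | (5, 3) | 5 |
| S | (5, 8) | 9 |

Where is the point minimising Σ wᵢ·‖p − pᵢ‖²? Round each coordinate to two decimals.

(4.02, 3.97)

The minimiser of Σwᵢ‖p−pᵢ‖² is the weighted centroid p* = (Σwᵢpᵢ)/(Σwᵢ).
Σwᵢ = 564.
Σwᵢxᵢ = 50·4 + 500·4 + 5·5 + 9·5 = 2270.
Σwᵢyᵢ = 50·3 + 500·4 + 5·3 + 9·8 = 2237.
x* = 2270/564 = 4.02, y* = 2237/564 = 3.97.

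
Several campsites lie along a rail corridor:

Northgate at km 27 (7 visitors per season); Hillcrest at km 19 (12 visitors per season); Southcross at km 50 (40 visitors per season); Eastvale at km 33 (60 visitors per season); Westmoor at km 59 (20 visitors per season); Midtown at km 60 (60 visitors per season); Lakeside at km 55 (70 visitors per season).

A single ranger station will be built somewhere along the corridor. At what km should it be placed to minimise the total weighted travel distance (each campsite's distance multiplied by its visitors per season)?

x = 55

For a sum of weighted absolute distances on a line, the optimum is the weighted median (not the mean). Total weight W = 269; half-weight = 134.5.
Sort by position and accumulate weight:
  km 19 (Hillcrest, w=12) → cum 12
  km 27 (Northgate, w=7) → cum 19
  km 33 (Eastvale, w=60) → cum 79
  km 50 (Southcross, w=40) → cum 119
  km 55 (Lakeside, w=70) → cum 189  ≥ 134.5 → median here
  km 59 (Westmoor, w=20) → cum 209
  km 60 (Midtown, w=60) → cum 269
Optimal location: km 55.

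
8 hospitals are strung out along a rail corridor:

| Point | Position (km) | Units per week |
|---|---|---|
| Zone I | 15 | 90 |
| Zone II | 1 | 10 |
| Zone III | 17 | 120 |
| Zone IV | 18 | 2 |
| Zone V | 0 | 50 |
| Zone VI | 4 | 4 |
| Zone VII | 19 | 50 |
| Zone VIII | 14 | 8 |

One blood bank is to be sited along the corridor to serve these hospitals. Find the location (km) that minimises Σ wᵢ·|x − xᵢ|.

For a sum of weighted absolute distances on a line, the optimum is the weighted median (not the mean). Total weight W = 334; half-weight = 167.
Sort by position and accumulate weight:
  km 0 (Zone V, w=50) → cum 50
  km 1 (Zone II, w=10) → cum 60
  km 4 (Zone VI, w=4) → cum 64
  km 14 (Zone VIII, w=8) → cum 72
  km 15 (Zone I, w=90) → cum 162
  km 17 (Zone III, w=120) → cum 282  ≥ 167 → median here
  km 18 (Zone IV, w=2) → cum 284
  km 19 (Zone VII, w=50) → cum 334
Optimal location: km 17.

x = 17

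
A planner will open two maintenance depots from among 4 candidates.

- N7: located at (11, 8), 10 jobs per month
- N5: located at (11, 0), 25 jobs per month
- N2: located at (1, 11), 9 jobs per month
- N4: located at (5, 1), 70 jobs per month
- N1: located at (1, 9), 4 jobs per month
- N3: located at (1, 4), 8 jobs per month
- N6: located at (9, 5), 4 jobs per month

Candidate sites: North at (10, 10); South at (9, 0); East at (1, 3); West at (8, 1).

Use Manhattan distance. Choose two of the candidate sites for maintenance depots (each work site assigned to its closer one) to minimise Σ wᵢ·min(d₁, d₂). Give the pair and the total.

{East, West}, total 534

Evaluate every pair (each demand assigned to the nearer of the two):
  {East, West}: total = 534
  {North, West}: total = 570
  {South, East}: total = 624
  {South, West}: total = 673
  {North, South}: total = 676
  {North, East}: total = 853
Best pair: {East, West} with total 534.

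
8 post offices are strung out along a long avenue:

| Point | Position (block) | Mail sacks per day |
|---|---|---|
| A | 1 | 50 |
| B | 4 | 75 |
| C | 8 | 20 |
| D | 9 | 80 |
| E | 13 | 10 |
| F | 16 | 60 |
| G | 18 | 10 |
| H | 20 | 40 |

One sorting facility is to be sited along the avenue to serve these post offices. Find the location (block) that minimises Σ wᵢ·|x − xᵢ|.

For a sum of weighted absolute distances on a line, the optimum is the weighted median (not the mean). Total weight W = 345; half-weight = 172.5.
Sort by position and accumulate weight:
  block 1 (A, w=50) → cum 50
  block 4 (B, w=75) → cum 125
  block 8 (C, w=20) → cum 145
  block 9 (D, w=80) → cum 225  ≥ 172.5 → median here
  block 13 (E, w=10) → cum 235
  block 16 (F, w=60) → cum 295
  block 18 (G, w=10) → cum 305
  block 20 (H, w=40) → cum 345
Optimal location: block 9.

x = 9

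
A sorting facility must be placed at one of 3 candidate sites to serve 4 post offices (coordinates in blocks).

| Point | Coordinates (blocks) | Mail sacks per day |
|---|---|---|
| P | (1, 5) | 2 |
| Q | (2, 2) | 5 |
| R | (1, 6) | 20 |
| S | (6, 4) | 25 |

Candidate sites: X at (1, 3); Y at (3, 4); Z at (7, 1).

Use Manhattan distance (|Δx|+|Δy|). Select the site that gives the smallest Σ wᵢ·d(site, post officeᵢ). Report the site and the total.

Y, total 176 blocks

Total weighted distance at each candidate:
  X (1, 3): total = 224
  Y (3, 4): total = 176
  Z (7, 1): total = 370
Minimum is at Y with total 176 blocks.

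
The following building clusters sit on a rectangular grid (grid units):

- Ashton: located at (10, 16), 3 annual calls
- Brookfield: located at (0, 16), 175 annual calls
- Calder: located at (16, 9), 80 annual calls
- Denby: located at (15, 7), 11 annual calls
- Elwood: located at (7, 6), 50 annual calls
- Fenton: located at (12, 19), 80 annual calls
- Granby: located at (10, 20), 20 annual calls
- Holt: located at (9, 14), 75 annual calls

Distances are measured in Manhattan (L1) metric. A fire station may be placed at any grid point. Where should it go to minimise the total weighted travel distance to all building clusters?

Manhattan distance separates: Σwᵢ(|x−xᵢ|+|y−yᵢ|) = Σwᵢ|x−xᵢ| + Σwᵢ|y−yᵢ|, so x and y are optimised independently as 1-D weighted medians.
Total weight W = 494; half = 247.
x-coordinate, sorted with cumulative weight:
  x=0 (Brookfield, w=175) cum 175
  x=7 (Elwood, w=50) cum 225
  x=9 (Holt, w=75) cum 300  ← median
  x=10 (Ashton, w=3) cum 303
  x=10 (Granby, w=20) cum 323
  x=12 (Fenton, w=80) cum 403
  x=15 (Denby, w=11) cum 414
  x=16 (Calder, w=80) cum 494
⇒ x* = 9
y-coordinate, sorted with cumulative weight:
  y=6 (Elwood, w=50) cum 50
  y=7 (Denby, w=11) cum 61
  y=9 (Calder, w=80) cum 141
  y=14 (Holt, w=75) cum 216
  y=16 (Ashton, w=3) cum 219
  y=16 (Brookfield, w=175) cum 394  ← median
  y=19 (Fenton, w=80) cum 474
  y=20 (Granby, w=20) cum 494
⇒ y* = 16

(9, 16)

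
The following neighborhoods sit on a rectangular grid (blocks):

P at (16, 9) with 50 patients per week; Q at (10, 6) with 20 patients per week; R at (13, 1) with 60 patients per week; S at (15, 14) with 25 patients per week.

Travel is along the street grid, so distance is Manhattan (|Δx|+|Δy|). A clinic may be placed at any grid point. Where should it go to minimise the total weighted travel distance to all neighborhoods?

(13, 6)

Manhattan distance separates: Σwᵢ(|x−xᵢ|+|y−yᵢ|) = Σwᵢ|x−xᵢ| + Σwᵢ|y−yᵢ|, so x and y are optimised independently as 1-D weighted medians.
Total weight W = 155; half = 77.5.
x-coordinate, sorted with cumulative weight:
  x=10 (Q, w=20) cum 20
  x=13 (R, w=60) cum 80  ← median
  x=15 (S, w=25) cum 105
  x=16 (P, w=50) cum 155
⇒ x* = 13
y-coordinate, sorted with cumulative weight:
  y=1 (R, w=60) cum 60
  y=6 (Q, w=20) cum 80  ← median
  y=9 (P, w=50) cum 130
  y=14 (S, w=25) cum 155
⇒ y* = 6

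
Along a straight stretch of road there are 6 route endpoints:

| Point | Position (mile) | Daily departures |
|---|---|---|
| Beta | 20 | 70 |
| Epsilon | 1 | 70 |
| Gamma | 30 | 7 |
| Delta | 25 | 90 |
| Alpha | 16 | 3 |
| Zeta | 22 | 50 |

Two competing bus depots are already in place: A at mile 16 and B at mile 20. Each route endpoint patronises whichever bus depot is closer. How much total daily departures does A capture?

73

The indifferent point is the midpoint (16+20)/2 = 18; route endpoints left of it (closer to A at 16) go to A, those right go to B.
  Epsilon at 1 (w=70) → A
  Alpha at 16 (w=3) → A
  Beta at 20 (w=70) → B
  Zeta at 22 (w=50) → B
  Delta at 25 (w=90) → B
  Gamma at 30 (w=7) → B
A captures 73; B captures 217.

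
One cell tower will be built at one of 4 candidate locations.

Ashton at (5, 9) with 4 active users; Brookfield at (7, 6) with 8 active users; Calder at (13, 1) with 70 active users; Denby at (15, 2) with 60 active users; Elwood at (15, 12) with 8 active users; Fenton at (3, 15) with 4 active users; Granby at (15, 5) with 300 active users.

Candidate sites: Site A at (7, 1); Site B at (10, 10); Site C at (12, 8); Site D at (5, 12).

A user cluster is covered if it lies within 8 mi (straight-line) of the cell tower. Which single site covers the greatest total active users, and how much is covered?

Site C, covering 450

Coverage radius r = 8 mi; a point is covered iff (Δx)²+(Δy)² ≤ 8² = 64.
  Site A (7, 1): covers {Brookfield, Calder} → 78
  Site B (10, 10): covers {Ashton, Brookfield, Elwood, Granby} → 320
  Site C (12, 8): covers {Ashton, Brookfield, Calder, Denby, Elwood, Granby} → 450
  Site D (5, 12): covers {Ashton, Brookfield, Fenton} → 16
Maximum coverage at Site C: 450 active users.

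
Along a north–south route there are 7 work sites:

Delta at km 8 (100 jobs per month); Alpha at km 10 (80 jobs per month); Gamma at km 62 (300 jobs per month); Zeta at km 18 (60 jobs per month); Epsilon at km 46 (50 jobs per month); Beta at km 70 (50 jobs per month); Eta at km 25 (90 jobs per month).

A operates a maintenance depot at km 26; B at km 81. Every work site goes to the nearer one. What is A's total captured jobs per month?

380

The indifferent point is the midpoint (26+81)/2 = 53.5; work sites left of it (closer to A at 26) go to A, those right go to B.
  Delta at 8 (w=100) → A
  Alpha at 10 (w=80) → A
  Zeta at 18 (w=60) → A
  Eta at 25 (w=90) → A
  Epsilon at 46 (w=50) → A
  Gamma at 62 (w=300) → B
  Beta at 70 (w=50) → B
A captures 380; B captures 350.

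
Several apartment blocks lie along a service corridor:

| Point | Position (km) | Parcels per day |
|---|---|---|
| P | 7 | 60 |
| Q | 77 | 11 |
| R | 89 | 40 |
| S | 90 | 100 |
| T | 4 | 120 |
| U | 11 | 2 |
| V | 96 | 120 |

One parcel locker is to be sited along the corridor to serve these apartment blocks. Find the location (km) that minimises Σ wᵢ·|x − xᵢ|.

For a sum of weighted absolute distances on a line, the optimum is the weighted median (not the mean). Total weight W = 453; half-weight = 226.5.
Sort by position and accumulate weight:
  km 4 (T, w=120) → cum 120
  km 7 (P, w=60) → cum 180
  km 11 (U, w=2) → cum 182
  km 77 (Q, w=11) → cum 193
  km 89 (R, w=40) → cum 233  ≥ 226.5 → median here
  km 90 (S, w=100) → cum 333
  km 96 (V, w=120) → cum 453
Optimal location: km 89.

x = 89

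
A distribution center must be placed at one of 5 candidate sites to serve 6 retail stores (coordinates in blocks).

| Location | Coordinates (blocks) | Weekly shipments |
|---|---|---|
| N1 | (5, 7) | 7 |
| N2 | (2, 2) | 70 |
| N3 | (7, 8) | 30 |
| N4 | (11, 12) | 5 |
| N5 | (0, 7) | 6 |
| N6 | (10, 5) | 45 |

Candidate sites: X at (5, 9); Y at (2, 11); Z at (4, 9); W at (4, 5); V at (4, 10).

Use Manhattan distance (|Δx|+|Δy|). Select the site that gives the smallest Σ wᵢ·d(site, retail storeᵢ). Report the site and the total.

W, total 927 blocks

Total weighted distance at each candidate:
  X (5, 9): total = 1296
  Y (2, 11): total = 1635
  Z (4, 9): total = 1307
  W (4, 5): total = 927
  V (4, 10): total = 1460
Minimum is at W with total 927 blocks.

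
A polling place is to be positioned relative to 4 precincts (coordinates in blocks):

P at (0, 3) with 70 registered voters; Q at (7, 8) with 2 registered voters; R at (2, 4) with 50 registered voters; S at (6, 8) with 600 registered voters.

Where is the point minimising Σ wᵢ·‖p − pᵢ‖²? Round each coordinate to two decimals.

(5.14, 7.24)

The minimiser of Σwᵢ‖p−pᵢ‖² is the weighted centroid p* = (Σwᵢpᵢ)/(Σwᵢ).
Σwᵢ = 722.
Σwᵢxᵢ = 70·0 + 2·7 + 50·2 + 600·6 = 3714.
Σwᵢyᵢ = 70·3 + 2·8 + 50·4 + 600·8 = 5226.
x* = 3714/722 = 5.14, y* = 5226/722 = 7.24.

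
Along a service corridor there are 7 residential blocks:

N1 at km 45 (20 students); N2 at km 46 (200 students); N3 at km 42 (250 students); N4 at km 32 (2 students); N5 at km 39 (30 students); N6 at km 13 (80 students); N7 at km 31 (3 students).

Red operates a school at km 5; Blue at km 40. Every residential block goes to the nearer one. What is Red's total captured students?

The indifferent point is the midpoint (5+40)/2 = 22.5; residential blocks left of it (closer to Red at 5) go to Red, those right go to Blue.
  N6 at 13 (w=80) → Red
  N7 at 31 (w=3) → Blue
  N4 at 32 (w=2) → Blue
  N5 at 39 (w=30) → Blue
  N3 at 42 (w=250) → Blue
  N1 at 45 (w=20) → Blue
  N2 at 46 (w=200) → Blue
Red captures 80; Blue captures 505.

80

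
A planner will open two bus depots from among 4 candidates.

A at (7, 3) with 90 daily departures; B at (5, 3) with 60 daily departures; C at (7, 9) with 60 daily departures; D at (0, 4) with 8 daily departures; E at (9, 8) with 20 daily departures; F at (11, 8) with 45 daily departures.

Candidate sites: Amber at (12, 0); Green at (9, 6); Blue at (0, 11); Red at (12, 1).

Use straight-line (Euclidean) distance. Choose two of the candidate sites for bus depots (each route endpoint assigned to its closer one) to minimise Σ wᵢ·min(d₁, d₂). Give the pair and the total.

{Green, Blue}, total 1064.1

Evaluate every pair (each demand assigned to the nearer of the two):
  {Green, Blue}: total = 1064.1
  {Amber, Green}: total = 1081.9
  {Green, Red}: total = 1081.9
  {Blue, Red}: total = 1884.8
  {Amber, Blue}: total = 2008.2
  {Amber, Red}: total = 2057.0
Best pair: {Green, Blue} with total 1064.1.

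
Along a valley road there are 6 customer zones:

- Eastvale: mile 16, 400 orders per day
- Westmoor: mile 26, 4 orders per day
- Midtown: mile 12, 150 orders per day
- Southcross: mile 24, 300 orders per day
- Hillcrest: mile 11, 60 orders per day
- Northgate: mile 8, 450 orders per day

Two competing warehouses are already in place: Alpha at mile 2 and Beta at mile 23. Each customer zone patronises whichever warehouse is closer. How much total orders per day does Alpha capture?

The indifferent point is the midpoint (2+23)/2 = 12.5; customer zones left of it (closer to Alpha at 2) go to Alpha, those right go to Beta.
  Northgate at 8 (w=450) → Alpha
  Hillcrest at 11 (w=60) → Alpha
  Midtown at 12 (w=150) → Alpha
  Eastvale at 16 (w=400) → Beta
  Southcross at 24 (w=300) → Beta
  Westmoor at 26 (w=4) → Beta
Alpha captures 660; Beta captures 704.

660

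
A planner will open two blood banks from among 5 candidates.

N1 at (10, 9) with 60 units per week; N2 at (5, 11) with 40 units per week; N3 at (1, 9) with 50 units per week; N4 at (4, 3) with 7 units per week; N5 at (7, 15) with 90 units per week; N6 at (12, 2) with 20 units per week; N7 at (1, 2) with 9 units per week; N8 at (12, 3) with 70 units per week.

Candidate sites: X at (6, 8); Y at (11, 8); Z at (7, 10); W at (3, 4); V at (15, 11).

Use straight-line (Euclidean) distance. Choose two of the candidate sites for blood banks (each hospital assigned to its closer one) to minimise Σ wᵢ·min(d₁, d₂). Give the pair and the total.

{Y, Z}, total 1550.3

Evaluate every pair (each demand assigned to the nearer of the two):
  {Y, Z}: total = 1550.3
  {X, Y}: total = 1689.3
  {X, Z}: total = 1808.5
  {Z, W}: total = 1820.3
  {Y, W}: total = 1862.0
  {Z, V}: total = 1963.4
  {X, W}: total = 2017.0
  {X, V}: total = 2089.6
  {Y, V}: total = 2225.0
  {W, V}: total = 2506.4
Best pair: {Y, Z} with total 1550.3.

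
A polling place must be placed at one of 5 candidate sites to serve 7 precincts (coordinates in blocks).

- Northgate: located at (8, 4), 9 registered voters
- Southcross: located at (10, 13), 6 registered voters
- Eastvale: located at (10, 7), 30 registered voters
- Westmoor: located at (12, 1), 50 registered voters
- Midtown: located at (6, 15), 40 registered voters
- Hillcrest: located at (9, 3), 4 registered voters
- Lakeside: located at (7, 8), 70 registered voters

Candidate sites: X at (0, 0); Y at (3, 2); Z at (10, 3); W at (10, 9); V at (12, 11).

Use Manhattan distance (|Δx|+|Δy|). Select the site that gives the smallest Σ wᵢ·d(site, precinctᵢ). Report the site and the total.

Total weighted distance at each candidate:
  X (0, 0): total = 3344
  Y (3, 2): total = 2399
  Z (10, 3): total = 1611
  W (10, 9): total = 1355
  V (12, 11): total = 1807
Minimum is at W with total 1355 blocks.

W, total 1355 blocks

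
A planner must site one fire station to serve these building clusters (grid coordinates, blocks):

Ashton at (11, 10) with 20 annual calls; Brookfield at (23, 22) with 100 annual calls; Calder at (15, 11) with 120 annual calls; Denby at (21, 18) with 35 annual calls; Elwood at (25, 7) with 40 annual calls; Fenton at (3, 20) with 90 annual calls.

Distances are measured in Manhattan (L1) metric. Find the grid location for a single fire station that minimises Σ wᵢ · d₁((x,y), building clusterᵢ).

Manhattan distance separates: Σwᵢ(|x−xᵢ|+|y−yᵢ|) = Σwᵢ|x−xᵢ| + Σwᵢ|y−yᵢ|, so x and y are optimised independently as 1-D weighted medians.
Total weight W = 405; half = 202.5.
x-coordinate, sorted with cumulative weight:
  x=3 (Fenton, w=90) cum 90
  x=11 (Ashton, w=20) cum 110
  x=15 (Calder, w=120) cum 230  ← median
  x=21 (Denby, w=35) cum 265
  x=23 (Brookfield, w=100) cum 365
  x=25 (Elwood, w=40) cum 405
⇒ x* = 15
y-coordinate, sorted with cumulative weight:
  y=7 (Elwood, w=40) cum 40
  y=10 (Ashton, w=20) cum 60
  y=11 (Calder, w=120) cum 180
  y=18 (Denby, w=35) cum 215  ← median
  y=20 (Fenton, w=90) cum 305
  y=22 (Brookfield, w=100) cum 405
⇒ y* = 18

(15, 18)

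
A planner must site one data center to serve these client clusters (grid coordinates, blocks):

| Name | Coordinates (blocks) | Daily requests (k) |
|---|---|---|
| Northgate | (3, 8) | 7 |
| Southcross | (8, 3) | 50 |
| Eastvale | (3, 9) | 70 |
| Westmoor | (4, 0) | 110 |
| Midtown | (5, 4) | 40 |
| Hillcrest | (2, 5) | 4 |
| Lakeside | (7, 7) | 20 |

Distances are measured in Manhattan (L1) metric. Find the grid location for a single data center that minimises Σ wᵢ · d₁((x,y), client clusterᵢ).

(4, 3)

Manhattan distance separates: Σwᵢ(|x−xᵢ|+|y−yᵢ|) = Σwᵢ|x−xᵢ| + Σwᵢ|y−yᵢ|, so x and y are optimised independently as 1-D weighted medians.
Total weight W = 301; half = 150.5.
x-coordinate, sorted with cumulative weight:
  x=2 (Hillcrest, w=4) cum 4
  x=3 (Northgate, w=7) cum 11
  x=3 (Eastvale, w=70) cum 81
  x=4 (Westmoor, w=110) cum 191  ← median
  x=5 (Midtown, w=40) cum 231
  x=7 (Lakeside, w=20) cum 251
  x=8 (Southcross, w=50) cum 301
⇒ x* = 4
y-coordinate, sorted with cumulative weight:
  y=0 (Westmoor, w=110) cum 110
  y=3 (Southcross, w=50) cum 160  ← median
  y=4 (Midtown, w=40) cum 200
  y=5 (Hillcrest, w=4) cum 204
  y=7 (Lakeside, w=20) cum 224
  y=8 (Northgate, w=7) cum 231
  y=9 (Eastvale, w=70) cum 301
⇒ y* = 3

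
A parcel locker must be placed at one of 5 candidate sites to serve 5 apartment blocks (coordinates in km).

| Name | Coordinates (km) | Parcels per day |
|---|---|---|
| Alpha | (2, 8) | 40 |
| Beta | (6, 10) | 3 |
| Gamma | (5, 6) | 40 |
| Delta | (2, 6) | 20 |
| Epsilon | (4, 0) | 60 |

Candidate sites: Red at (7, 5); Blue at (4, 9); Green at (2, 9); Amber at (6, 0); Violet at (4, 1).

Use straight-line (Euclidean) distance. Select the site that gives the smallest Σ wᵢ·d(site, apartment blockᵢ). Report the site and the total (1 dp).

Violet, total 690.5 km

Total weighted distance at each candidate:
  Red (7, 5): total = 789.8
  Blue (4, 9): total = 834.8
  Green (2, 9): total = 835.2
  Amber (6, 0): total = 895.3
  Violet (4, 1): total = 690.5
Minimum is at Violet with total 690.5 km.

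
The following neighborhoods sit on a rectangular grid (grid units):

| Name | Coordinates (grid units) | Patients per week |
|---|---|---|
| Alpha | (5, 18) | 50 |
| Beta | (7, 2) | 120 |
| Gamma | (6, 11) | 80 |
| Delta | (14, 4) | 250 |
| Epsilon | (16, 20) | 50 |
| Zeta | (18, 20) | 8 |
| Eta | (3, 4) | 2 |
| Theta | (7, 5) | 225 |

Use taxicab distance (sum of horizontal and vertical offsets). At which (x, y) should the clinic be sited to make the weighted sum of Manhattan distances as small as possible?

(7, 5)

Manhattan distance separates: Σwᵢ(|x−xᵢ|+|y−yᵢ|) = Σwᵢ|x−xᵢ| + Σwᵢ|y−yᵢ|, so x and y are optimised independently as 1-D weighted medians.
Total weight W = 785; half = 392.5.
x-coordinate, sorted with cumulative weight:
  x=3 (Eta, w=2) cum 2
  x=5 (Alpha, w=50) cum 52
  x=6 (Gamma, w=80) cum 132
  x=7 (Beta, w=120) cum 252
  x=7 (Theta, w=225) cum 477  ← median
  x=14 (Delta, w=250) cum 727
  x=16 (Epsilon, w=50) cum 777
  x=18 (Zeta, w=8) cum 785
⇒ x* = 7
y-coordinate, sorted with cumulative weight:
  y=2 (Beta, w=120) cum 120
  y=4 (Delta, w=250) cum 370
  y=4 (Eta, w=2) cum 372
  y=5 (Theta, w=225) cum 597  ← median
  y=11 (Gamma, w=80) cum 677
  y=18 (Alpha, w=50) cum 727
  y=20 (Epsilon, w=50) cum 777
  y=20 (Zeta, w=8) cum 785
⇒ y* = 5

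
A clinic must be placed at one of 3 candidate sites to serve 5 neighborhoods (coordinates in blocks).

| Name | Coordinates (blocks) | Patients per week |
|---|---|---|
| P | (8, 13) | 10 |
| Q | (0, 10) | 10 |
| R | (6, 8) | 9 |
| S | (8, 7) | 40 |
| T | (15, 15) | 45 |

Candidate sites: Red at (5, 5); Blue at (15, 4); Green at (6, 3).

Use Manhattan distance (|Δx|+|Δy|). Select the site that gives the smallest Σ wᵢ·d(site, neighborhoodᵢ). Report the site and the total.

Red, total 1346 blocks

Total weighted distance at each candidate:
  Red (5, 5): total = 1346
  Blue (15, 4): total = 1382
  Green (6, 3): total = 1480
Minimum is at Red with total 1346 blocks.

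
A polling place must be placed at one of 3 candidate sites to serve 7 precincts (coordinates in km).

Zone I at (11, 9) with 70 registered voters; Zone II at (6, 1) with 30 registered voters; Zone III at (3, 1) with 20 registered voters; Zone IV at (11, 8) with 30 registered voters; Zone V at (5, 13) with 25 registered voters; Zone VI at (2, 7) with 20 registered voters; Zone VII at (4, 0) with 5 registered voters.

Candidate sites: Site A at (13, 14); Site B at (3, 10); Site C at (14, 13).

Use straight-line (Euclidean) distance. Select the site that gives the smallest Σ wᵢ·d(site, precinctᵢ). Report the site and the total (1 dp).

Total weighted distance at each candidate:
  Site A (13, 14): total = 1883.2
  Site B (3, 10): total = 1480.0
  Site C (14, 13): total = 1858.5
Minimum is at Site B with total 1480.0 km.

Site B, total 1480.0 km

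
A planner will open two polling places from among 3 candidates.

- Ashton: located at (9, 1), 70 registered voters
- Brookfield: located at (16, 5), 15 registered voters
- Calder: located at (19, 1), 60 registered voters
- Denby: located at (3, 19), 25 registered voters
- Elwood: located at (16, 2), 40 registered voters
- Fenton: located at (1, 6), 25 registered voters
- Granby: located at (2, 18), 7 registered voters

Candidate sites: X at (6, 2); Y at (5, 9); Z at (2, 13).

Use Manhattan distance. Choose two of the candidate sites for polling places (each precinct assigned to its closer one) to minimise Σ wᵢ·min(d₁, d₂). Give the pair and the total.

Evaluate every pair (each demand assigned to the nearer of the two):
  {X, Z}: total = 2125
  {X, Y}: total = 2274
  {Y, Z}: total = 3490
Best pair: {X, Z} with total 2125.

{X, Z}, total 2125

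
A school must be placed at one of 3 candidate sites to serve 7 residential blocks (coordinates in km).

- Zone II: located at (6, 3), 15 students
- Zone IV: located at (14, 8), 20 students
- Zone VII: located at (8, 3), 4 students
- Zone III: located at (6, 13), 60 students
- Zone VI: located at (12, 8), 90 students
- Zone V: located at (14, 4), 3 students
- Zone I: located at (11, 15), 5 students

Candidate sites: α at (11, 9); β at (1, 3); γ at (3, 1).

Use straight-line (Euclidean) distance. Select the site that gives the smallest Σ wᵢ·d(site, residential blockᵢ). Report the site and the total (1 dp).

α, total 766.2 km

Total weighted distance at each candidate:
  α (11, 9): total = 766.2
  β (1, 3): total = 2257.1
  γ (3, 1): total = 2219.5
Minimum is at α with total 766.2 km.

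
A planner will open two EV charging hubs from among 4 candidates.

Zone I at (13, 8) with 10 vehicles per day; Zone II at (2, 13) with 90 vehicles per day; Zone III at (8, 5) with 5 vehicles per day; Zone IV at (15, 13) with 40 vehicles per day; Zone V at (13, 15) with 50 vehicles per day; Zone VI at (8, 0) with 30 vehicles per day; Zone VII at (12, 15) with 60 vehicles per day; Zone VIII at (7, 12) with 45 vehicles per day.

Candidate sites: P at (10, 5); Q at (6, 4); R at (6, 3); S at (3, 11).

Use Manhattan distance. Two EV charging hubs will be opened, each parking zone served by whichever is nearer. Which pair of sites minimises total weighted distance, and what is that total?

{P, S}, total 2665

Evaluate every pair (each demand assigned to the nearer of the two):
  {P, S}: total = 2665
  {R, S}: total = 2825
  {Q, S}: total = 2840
  {P, Q}: total = 3715
  {P, R}: total = 3820
  {Q, R}: total = 4490
Best pair: {P, S} with total 2665.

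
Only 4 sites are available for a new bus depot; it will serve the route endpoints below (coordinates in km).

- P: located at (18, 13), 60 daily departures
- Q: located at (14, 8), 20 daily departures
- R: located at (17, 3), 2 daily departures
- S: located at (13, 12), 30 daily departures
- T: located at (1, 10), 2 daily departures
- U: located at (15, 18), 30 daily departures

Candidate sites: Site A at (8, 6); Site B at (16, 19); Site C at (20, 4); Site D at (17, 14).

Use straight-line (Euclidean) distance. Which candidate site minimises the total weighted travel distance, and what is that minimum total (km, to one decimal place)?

Total weighted distance at each candidate:
  Site A (8, 6): total = 1545.1
  Site B (16, 19): total = 941.0
  Site C (20, 4): total = 1508.5
  Site D (17, 14): total = 542.3
Minimum is at Site D with total 542.3 km.

Site D, total 542.3 km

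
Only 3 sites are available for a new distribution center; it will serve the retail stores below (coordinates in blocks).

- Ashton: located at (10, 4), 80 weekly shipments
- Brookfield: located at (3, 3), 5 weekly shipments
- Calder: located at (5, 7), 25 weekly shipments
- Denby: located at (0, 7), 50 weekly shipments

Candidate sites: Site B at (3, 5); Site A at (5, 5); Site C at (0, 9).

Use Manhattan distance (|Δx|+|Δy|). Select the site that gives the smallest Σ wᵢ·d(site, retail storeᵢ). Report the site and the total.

Total weighted distance at each candidate:
  Site B (3, 5): total = 1000
  Site A (5, 5): total = 900
  Site C (0, 9): total = 1520
Minimum is at Site A with total 900 blocks.

Site A, total 900 blocks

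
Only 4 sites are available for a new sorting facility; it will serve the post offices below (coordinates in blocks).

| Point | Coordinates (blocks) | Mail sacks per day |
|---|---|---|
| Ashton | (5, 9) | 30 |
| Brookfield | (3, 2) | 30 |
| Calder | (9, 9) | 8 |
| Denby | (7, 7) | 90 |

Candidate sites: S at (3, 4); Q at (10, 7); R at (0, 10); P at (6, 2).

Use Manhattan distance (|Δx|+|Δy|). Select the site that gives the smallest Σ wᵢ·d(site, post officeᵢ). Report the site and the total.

Q, total 864 blocks

Total weighted distance at each candidate:
  S (3, 4): total = 988
  Q (10, 7): total = 864
  R (0, 10): total = 1490
  P (6, 2): total = 950
Minimum is at Q with total 864 blocks.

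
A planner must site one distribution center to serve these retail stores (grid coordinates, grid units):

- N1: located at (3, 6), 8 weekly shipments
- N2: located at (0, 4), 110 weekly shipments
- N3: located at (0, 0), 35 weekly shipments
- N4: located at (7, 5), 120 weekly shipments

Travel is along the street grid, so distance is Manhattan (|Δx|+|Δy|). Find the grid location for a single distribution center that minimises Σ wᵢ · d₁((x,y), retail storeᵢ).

Manhattan distance separates: Σwᵢ(|x−xᵢ|+|y−yᵢ|) = Σwᵢ|x−xᵢ| + Σwᵢ|y−yᵢ|, so x and y are optimised independently as 1-D weighted medians.
Total weight W = 273; half = 136.5.
x-coordinate, sorted with cumulative weight:
  x=0 (N2, w=110) cum 110
  x=0 (N3, w=35) cum 145  ← median
  x=3 (N1, w=8) cum 153
  x=7 (N4, w=120) cum 273
⇒ x* = 0
y-coordinate, sorted with cumulative weight:
  y=0 (N3, w=35) cum 35
  y=4 (N2, w=110) cum 145  ← median
  y=5 (N4, w=120) cum 265
  y=6 (N1, w=8) cum 273
⇒ y* = 4

(0, 4)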